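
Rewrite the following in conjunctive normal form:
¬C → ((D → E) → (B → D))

C ∨ D ∨ ¬B

¬C → ((D → E) → (B → D))
= ¬¬C ∨ ((D → E) → (B → D))   (eliminate →)
= ¬¬C ∨ ¬(D → E) ∨ (B → D)   (eliminate →)
= ¬¬C ∨ ¬(¬D ∨ E) ∨ (B → D)   (eliminate →)
= ¬¬C ∨ ¬(¬D ∨ E) ∨ ¬B ∨ D   (eliminate →)
= C ∨ ¬(¬D ∨ E) ∨ ¬B ∨ D   (double negation)
= C ∨ (¬¬D ∧ ¬E) ∨ ¬B ∨ D   (De Morgan)
= C ∨ (D ∧ ¬E) ∨ ¬B ∨ D   (double negation)
= (C ∨ D ∨ ¬B ∨ D) ∧ (C ∨ ¬E ∨ ¬B ∨ D)   (distribute ∨ over ∧)
= C ∨ D ∨ ¬B   (simplify)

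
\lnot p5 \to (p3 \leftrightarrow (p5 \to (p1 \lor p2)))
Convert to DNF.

\lnot p5 \to (p3 \leftrightarrow (p5 \to (p1 \lor p2)))
⇔ \lnot \lnot p5 \lor (p3 \leftrightarrow (p5 \to (p1 \lor p2)))   [eliminate \to]
⇔ \lnot \lnot p5 \lor ((p3 \to (p5 \to (p1 \lor p2))) \land ((p5 \to (p1 \lor p2)) \to p3))   [eliminate \leftrightarrow]
⇔ \lnot \lnot p5 \lor ((\lnot p3 \lor (p5 \to (p1 \lor p2))) \land ((p5 \to (p1 \lor p2)) \to p3))   [eliminate \to]
⇔ \lnot \lnot p5 \lor ((\lnot p3 \lor \lnot p5 \lor p1 \lor p2) \land ((p5 \to (p1 \lor p2)) \to p3))   [eliminate \to]
⇔ \lnot \lnot p5 \lor ((\lnot p3 \lor \lnot p5 \lor p1 \lor p2) \land (\lnot (p5 \to (p1 \lor p2)) \lor p3))   [eliminate \to]
⇔ \lnot \lnot p5 \lor ((\lnot p3 \lor \lnot p5 \lor p1 \lor p2) \land (\lnot (\lnot p5 \lor p1 \lor p2) \lor p3))   [eliminate \to]
⇔ p5 \lor ((\lnot p3 \lor \lnot p5 \lor p1 \lor p2) \land (\lnot (\lnot p5 \lor p1 \lor p2) \lor p3))   [double negation]
⇔ p5 \lor ((\lnot p3 \lor \lnot p5 \lor p1 \lor p2) \land ((\lnot \lnot p5 \land \lnot p1 \land \lnot p2) \lor p3))   [De Morgan]
⇔ p5 \lor ((\lnot p3 \lor \lnot p5 \lor p1 \lor p2) \land ((p5 \land \lnot p1 \land \lnot p2) \lor p3))   [double negation]
⇔ p5 \lor (\lnot p3 \land p5 \land \lnot p1 \land \lnot p2) \lor (\lnot p3 \land p3) \lor (\lnot p5 \land p5 \land \lnot p1 \land \lnot p2) \lor (\lnot p5 \land p3) \lor (p1 \land p5 \land \lnot p1 \land \lnot p2) \lor (p1 \land p3) \lor (p2 \land p5 \land \lnot p1 \land \lnot p2) \lor (p2 \land p3)   [distribute \land over \lor]
⇔ p5 \lor (\lnot p5 \land p3) \lor (p1 \land p3) \lor (p2 \land p3)   [simplify]

p5 \lor (\lnot p5 \land p3) \lor (p1 \land p3) \lor (p2 \land p3)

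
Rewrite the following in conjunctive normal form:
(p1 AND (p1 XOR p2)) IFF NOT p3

(NOT p1 OR p2 OR NOT p3) AND (p3 OR p1) AND (p3 OR NOT p1 OR NOT p2)

(p1 AND (p1 XOR p2)) IFF NOT p3
= ((p1 AND (p1 XOR p2)) IMPLIES NOT p3) AND (NOT p3 IMPLIES (p1 AND (p1 XOR p2)))   [eliminate IFF]
= (NOT (p1 AND (p1 XOR p2)) OR NOT p3) AND (NOT p3 IMPLIES (p1 AND (p1 XOR p2)))   [eliminate IMPLIES]
= (NOT (p1 AND (p1 OR p2) AND NOT (p1 AND p2)) OR NOT p3) AND (NOT p3 IMPLIES (p1 AND (p1 XOR p2)))   [expand XOR]
= (NOT (p1 AND (p1 OR p2) AND NOT (p1 AND p2)) OR NOT p3) AND (NOT NOT p3 OR (p1 AND (p1 XOR p2)))   [eliminate IMPLIES]
= (NOT (p1 AND (p1 OR p2) AND NOT (p1 AND p2)) OR NOT p3) AND (NOT NOT p3 OR (p1 AND (p1 OR p2) AND NOT (p1 AND p2)))   [expand XOR]
= (NOT p1 OR NOT (p1 OR p2) OR NOT NOT (p1 AND p2) OR NOT p3) AND (NOT NOT p3 OR (p1 AND (p1 OR p2) AND NOT (p1 AND p2)))   [De Morgan]
= (NOT p1 OR (NOT p1 AND NOT p2) OR NOT NOT (p1 AND p2) OR NOT p3) AND (NOT NOT p3 OR (p1 AND (p1 OR p2) AND NOT (p1 AND p2)))   [De Morgan]
= (NOT p1 OR (NOT p1 AND NOT p2) OR (p1 AND p2) OR NOT p3) AND (NOT NOT p3 OR (p1 AND (p1 OR p2) AND NOT (p1 AND p2)))   [double negation]
= (NOT p1 OR (NOT p1 AND NOT p2) OR (p1 AND p2) OR NOT p3) AND (p3 OR (p1 AND (p1 OR p2) AND NOT (p1 AND p2)))   [double negation]
= (NOT p1 OR (NOT p1 AND NOT p2) OR (p1 AND p2) OR NOT p3) AND (p3 OR (p1 AND (p1 OR p2) AND (NOT p1 OR NOT p2)))   [De Morgan]
= (NOT p1 OR NOT p1 OR p1 OR NOT p3) AND (NOT p1 OR NOT p1 OR p2 OR NOT p3) AND (NOT p1 OR NOT p2 OR p1 OR NOT p3) AND (NOT p1 OR NOT p2 OR p2 OR NOT p3) AND (p3 OR p1) AND (p3 OR p1 OR p2) AND (p3 OR NOT p1 OR NOT p2)   [distribute OR over AND]
= (NOT p1 OR p2 OR NOT p3) AND (p3 OR p1) AND (p3 OR NOT p1 OR NOT p2)   [simplify]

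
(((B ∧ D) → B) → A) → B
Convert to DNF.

(¬B ∧ ¬A) ∨ (¬D ∧ ¬A) ∨ B

(((B ∧ D) → B) → A) → B
= ¬(((B ∧ D) → B) → A) ∨ B   (eliminate →)
= ¬(¬((B ∧ D) → B) ∨ A) ∨ B   (eliminate →)
= ¬(¬(¬(B ∧ D) ∨ B) ∨ A) ∨ B   (eliminate →)
= (¬¬(¬(B ∧ D) ∨ B) ∧ ¬A) ∨ B   (De Morgan)
= ((¬(B ∧ D) ∨ B) ∧ ¬A) ∨ B   (double negation)
= ((¬B ∨ ¬D ∨ B) ∧ ¬A) ∨ B   (De Morgan)
= (¬B ∧ ¬A) ∨ (¬D ∧ ¬A) ∨ (B ∧ ¬A) ∨ B   (distribute ∧ over ∨)
= (¬B ∧ ¬A) ∨ (¬D ∧ ¬A) ∨ B   (simplify)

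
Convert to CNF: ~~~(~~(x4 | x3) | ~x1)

~~~(~~(x4 | x3) | ~x1)
= ~(~~(x4 | x3) | ~x1)
= ~~~(x4 | x3) & ~~x1
= ~(x4 | x3) & ~~x1
= ~x4 & ~x3 & ~~x1
= ~x4 & ~x3 & x1

~x4 & ~x3 & x1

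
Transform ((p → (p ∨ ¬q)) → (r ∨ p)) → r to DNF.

(¬p ∧ ¬r) ∨ r

((p → (p ∨ ¬q)) → (r ∨ p)) → r
= ¬((p → (p ∨ ¬q)) → (r ∨ p)) ∨ r   — eliminate →
= ¬(¬(p → (p ∨ ¬q)) ∨ r ∨ p) ∨ r   — eliminate →
= ¬(¬(¬p ∨ p ∨ ¬q) ∨ r ∨ p) ∨ r   — eliminate →
= (¬¬(¬p ∨ p ∨ ¬q) ∧ ¬r ∧ ¬p) ∨ r   — De Morgan
= ((¬p ∨ p ∨ ¬q) ∧ ¬r ∧ ¬p) ∨ r   — double negation
= (¬p ∧ ¬r ∧ ¬p) ∨ (p ∧ ¬r ∧ ¬p) ∨ (¬q ∧ ¬r ∧ ¬p) ∨ r   — distribute ∧ over ∨
= (¬p ∧ ¬r) ∨ r   — simplify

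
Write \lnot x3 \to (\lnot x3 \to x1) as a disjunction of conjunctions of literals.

\lnot x3 \to (\lnot x3 \to x1)
≡ \lnot \lnot x3 \lor (\lnot x3 \to x1)   [eliminate \to]
≡ \lnot \lnot x3 \lor \lnot \lnot x3 \lor x1   [eliminate \to]
≡ x3 \lor \lnot \lnot x3 \lor x1   [double negation]
≡ x3 \lor x3 \lor x1   [double negation]
≡ x3 \lor x1   [simplify]

x3 \lor x1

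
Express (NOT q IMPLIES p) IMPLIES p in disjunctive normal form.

(NOT q IMPLIES p) IMPLIES p
⇔ NOT (NOT q IMPLIES p) OR p   — eliminate IMPLIES
⇔ NOT (NOT NOT q OR p) OR p   — eliminate IMPLIES
⇔ (NOT NOT NOT q AND NOT p) OR p   — De Morgan
⇔ (NOT q AND NOT p) OR p   — double negation

(NOT q AND NOT p) OR p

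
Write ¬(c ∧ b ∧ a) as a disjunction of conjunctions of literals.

¬(c ∧ b ∧ a)
≡ ¬c ∨ ¬b ∨ ¬a   [De Morgan]

¬c ∨ ¬b ∨ ¬a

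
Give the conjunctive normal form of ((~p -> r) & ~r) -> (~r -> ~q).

~p | r | ~q

((~p -> r) & ~r) -> (~r -> ~q)
≡ ~((~p -> r) & ~r) | (~r -> ~q)   [eliminate ->]
≡ ~((~~p | r) & ~r) | (~r -> ~q)   [eliminate ->]
≡ ~((~~p | r) & ~r) | ~~r | ~q   [eliminate ->]
≡ ~(~~p | r) | ~~r | ~~r | ~q   [De Morgan]
≡ (~~~p & ~r) | ~~r | ~~r | ~q   [De Morgan]
≡ (~p & ~r) | ~~r | ~~r | ~q   [double negation]
≡ (~p & ~r) | r | ~~r | ~q   [double negation]
≡ (~p & ~r) | r | r | ~q   [double negation]
≡ (~p | r | r | ~q) & (~r | r | r | ~q)   [distribute | over &]
≡ ~p | r | ~q   [simplify]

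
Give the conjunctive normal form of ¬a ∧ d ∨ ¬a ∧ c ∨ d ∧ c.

(¬a ∨ d) ∧ (¬a ∨ c) ∧ (d ∨ c)

¬a ∧ d ∨ ¬a ∧ c ∨ d ∧ c
≡ (¬a ∨ ¬a ∨ d) ∧ (¬a ∨ ¬a ∨ c) ∧ (¬a ∨ c ∨ d) ∧ (¬a ∨ c ∨ c) ∧ (d ∨ ¬a ∨ d) ∧ (d ∨ ¬a ∨ c) ∧ (d ∨ c ∨ d) ∧ (d ∨ c ∨ c)   — distribute ∨ over ∧
≡ (¬a ∨ d) ∧ (¬a ∨ c) ∧ (d ∨ c)   — simplify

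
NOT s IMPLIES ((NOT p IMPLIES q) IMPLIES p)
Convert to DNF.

NOT s IMPLIES ((NOT p IMPLIES q) IMPLIES p)
⇔ NOT NOT s OR ((NOT p IMPLIES q) IMPLIES p)
⇔ NOT NOT s OR NOT (NOT p IMPLIES q) OR p
⇔ NOT NOT s OR NOT (NOT NOT p OR q) OR p
⇔ s OR NOT (NOT NOT p OR q) OR p
⇔ s OR (NOT NOT NOT p AND NOT q) OR p
⇔ s OR (NOT p AND NOT q) OR p

s OR (NOT p AND NOT q) OR p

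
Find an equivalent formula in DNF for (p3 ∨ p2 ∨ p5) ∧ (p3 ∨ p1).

(p3 ∨ p2 ∨ p5) ∧ (p3 ∨ p1)
≡ (p3 ∧ p3) ∨ (p3 ∧ p1) ∨ (p2 ∧ p3) ∨ (p2 ∧ p1) ∨ (p5 ∧ p3) ∨ (p5 ∧ p1)   [distribute ∧ over ∨]
≡ p3 ∨ (p2 ∧ p1) ∨ (p5 ∧ p1)   [simplify]

p3 ∨ (p2 ∧ p1) ∨ (p5 ∧ p1)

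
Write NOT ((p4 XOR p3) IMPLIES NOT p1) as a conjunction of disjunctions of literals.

(p4 OR p3) AND (NOT p4 OR NOT p3) AND p1

NOT ((p4 XOR p3) IMPLIES NOT p1)
⇔ NOT (NOT (p4 XOR p3) OR NOT p1)   (eliminate IMPLIES)
⇔ NOT (NOT ((p4 OR p3) AND NOT (p4 AND p3)) OR NOT p1)   (expand XOR)
⇔ NOT NOT ((p4 OR p3) AND NOT (p4 AND p3)) AND NOT NOT p1   (De Morgan)
⇔ (p4 OR p3) AND NOT (p4 AND p3) AND NOT NOT p1   (double negation)
⇔ (p4 OR p3) AND (NOT p4 OR NOT p3) AND NOT NOT p1   (De Morgan)
⇔ (p4 OR p3) AND (NOT p4 OR NOT p3) AND p1   (double negation)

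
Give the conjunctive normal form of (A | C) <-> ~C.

(A | C) <-> ~C
≡ ((A | C) -> ~C) & (~C -> (A | C))   — eliminate <->
≡ (~(A | C) | ~C) & (~C -> (A | C))   — eliminate ->
≡ (~(A | C) | ~C) & (~~C | A | C)   — eliminate ->
≡ ((~A & ~C) | ~C) & (~~C | A | C)   — De Morgan
≡ ((~A & ~C) | ~C) & (C | A | C)   — double negation
≡ (~A | ~C) & (~C | ~C) & (C | A | C)   — distribute | over &
≡ ~C & (C | A)   — simplify

~C & (C | A)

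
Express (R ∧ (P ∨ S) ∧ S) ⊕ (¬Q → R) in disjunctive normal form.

(R ∧ (P ∨ S) ∧ S) ⊕ (¬Q → R)
⇔ (R ∧ (P ∨ S) ∧ S ∧ ¬(¬Q → R)) ∨ (¬(R ∧ (P ∨ S) ∧ S) ∧ (¬Q → R))
⇔ (R ∧ (P ∨ S) ∧ S ∧ ¬(¬¬Q ∨ R)) ∨ (¬(R ∧ (P ∨ S) ∧ S) ∧ (¬Q → R))
⇔ (R ∧ (P ∨ S) ∧ S ∧ ¬(¬¬Q ∨ R)) ∨ (¬(R ∧ (P ∨ S) ∧ S) ∧ (¬¬Q ∨ R))
⇔ (R ∧ (P ∨ S) ∧ S ∧ ¬¬¬Q ∧ ¬R) ∨ (¬(R ∧ (P ∨ S) ∧ S) ∧ (¬¬Q ∨ R))
⇔ (R ∧ (P ∨ S) ∧ S ∧ ¬Q ∧ ¬R) ∨ (¬(R ∧ (P ∨ S) ∧ S) ∧ (¬¬Q ∨ R))
⇔ (R ∧ (P ∨ S) ∧ S ∧ ¬Q ∧ ¬R) ∨ ((¬R ∨ ¬(P ∨ S) ∨ ¬S) ∧ (¬¬Q ∨ R))
⇔ (R ∧ (P ∨ S) ∧ S ∧ ¬Q ∧ ¬R) ∨ ((¬R ∨ (¬P ∧ ¬S) ∨ ¬S) ∧ (¬¬Q ∨ R))
⇔ (R ∧ (P ∨ S) ∧ S ∧ ¬Q ∧ ¬R) ∨ ((¬R ∨ (¬P ∧ ¬S) ∨ ¬S) ∧ (Q ∨ R))
⇔ (R ∧ P ∧ S ∧ ¬Q ∧ ¬R) ∨ (R ∧ S ∧ S ∧ ¬Q ∧ ¬R) ∨ (¬R ∧ Q) ∨ (¬R ∧ R) ∨ (¬P ∧ ¬S ∧ Q) ∨ (¬P ∧ ¬S ∧ R) ∨ (¬S ∧ Q) ∨ (¬S ∧ R)
⇔ (¬R ∧ Q) ∨ (¬S ∧ Q) ∨ (¬S ∧ R)

(¬R ∧ Q) ∨ (¬S ∧ Q) ∨ (¬S ∧ R)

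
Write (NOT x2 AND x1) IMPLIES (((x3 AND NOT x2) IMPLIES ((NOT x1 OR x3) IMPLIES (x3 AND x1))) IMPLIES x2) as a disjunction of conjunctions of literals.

(NOT x2 AND x1) IMPLIES (((x3 AND NOT x2) IMPLIES ((NOT x1 OR x3) IMPLIES (x3 AND x1))) IMPLIES x2)
⇔ NOT (NOT x2 AND x1) OR (((x3 AND NOT x2) IMPLIES ((NOT x1 OR x3) IMPLIES (x3 AND x1))) IMPLIES x2)   [eliminate IMPLIES]
⇔ NOT (NOT x2 AND x1) OR NOT ((x3 AND NOT x2) IMPLIES ((NOT x1 OR x3) IMPLIES (x3 AND x1))) OR x2   [eliminate IMPLIES]
⇔ NOT (NOT x2 AND x1) OR NOT (NOT (x3 AND NOT x2) OR ((NOT x1 OR x3) IMPLIES (x3 AND x1))) OR x2   [eliminate IMPLIES]
⇔ NOT (NOT x2 AND x1) OR NOT (NOT (x3 AND NOT x2) OR NOT (NOT x1 OR x3) OR (x3 AND x1)) OR x2   [eliminate IMPLIES]
⇔ NOT NOT x2 OR NOT x1 OR NOT (NOT (x3 AND NOT x2) OR NOT (NOT x1 OR x3) OR (x3 AND x1)) OR x2   [De Morgan]
⇔ x2 OR NOT x1 OR NOT (NOT (x3 AND NOT x2) OR NOT (NOT x1 OR x3) OR (x3 AND x1)) OR x2   [double negation]
⇔ x2 OR NOT x1 OR (NOT NOT (x3 AND NOT x2) AND NOT NOT (NOT x1 OR x3) AND NOT (x3 AND x1)) OR x2   [De Morgan]
⇔ x2 OR NOT x1 OR (x3 AND NOT x2 AND NOT NOT (NOT x1 OR x3) AND NOT (x3 AND x1)) OR x2   [double negation]
⇔ x2 OR NOT x1 OR (x3 AND NOT x2 AND (NOT x1 OR x3) AND NOT (x3 AND x1)) OR x2   [double negation]
⇔ x2 OR NOT x1 OR (x3 AND NOT x2 AND (NOT x1 OR x3) AND (NOT x3 OR NOT x1)) OR x2   [De Morgan]
⇔ x2 OR NOT x1 OR (x3 AND NOT x2 AND NOT x1 AND NOT x3) OR (x3 AND NOT x2 AND NOT x1 AND NOT x1) OR (x3 AND NOT x2 AND x3 AND NOT x3) OR (x3 AND NOT x2 AND x3 AND NOT x1) OR x2   [distribute AND over OR]
⇔ x2 OR NOT x1   [simplify]

x2 OR NOT x1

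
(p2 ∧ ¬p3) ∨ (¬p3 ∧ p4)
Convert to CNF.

(p2 ∨ p4) ∧ ¬p3

(p2 ∧ ¬p3) ∨ (¬p3 ∧ p4)
≡ (p2 ∨ ¬p3) ∧ (p2 ∨ p4) ∧ (¬p3 ∨ ¬p3) ∧ (¬p3 ∨ p4)   [distribute ∨ over ∧]
≡ (p2 ∨ p4) ∧ ¬p3   [simplify]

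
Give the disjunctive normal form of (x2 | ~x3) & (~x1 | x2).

(x2 | ~x3) & (~x1 | x2)
= (x2 & ~x1) | (x2 & x2) | (~x3 & ~x1) | (~x3 & x2)
= x2 | (~x3 & ~x1)

x2 | (~x3 & ~x1)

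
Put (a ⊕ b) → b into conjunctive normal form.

¬a ∨ b

(a ⊕ b) → b
≡ ¬(a ⊕ b) ∨ b   (eliminate →)
≡ ¬((a ∨ b) ∧ ¬(a ∧ b)) ∨ b   (expand ⊕)
≡ ¬(a ∨ b) ∨ ¬¬(a ∧ b) ∨ b   (De Morgan)
≡ (¬a ∧ ¬b) ∨ ¬¬(a ∧ b) ∨ b   (De Morgan)
≡ (¬a ∧ ¬b) ∨ (a ∧ b) ∨ b   (double negation)
≡ (¬a ∨ a ∨ b) ∧ (¬a ∨ b ∨ b) ∧ (¬b ∨ a ∨ b) ∧ (¬b ∨ b ∨ b)   (distribute ∨ over ∧)
≡ ¬a ∨ b   (simplify)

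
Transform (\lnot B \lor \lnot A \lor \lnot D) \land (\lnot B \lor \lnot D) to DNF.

(\lnot B \lor \lnot A \lor \lnot D) \land (\lnot B \lor \lnot D)
⇔ (\lnot B \land \lnot B) \lor (\lnot B \land \lnot D) \lor (\lnot A \land \lnot B) \lor (\lnot A \land \lnot D) \lor (\lnot D \land \lnot B) \lor (\lnot D \land \lnot D)   [distribute \land over \lor]
⇔ \lnot B \lor \lnot D   [simplify]

\lnot B \lor \lnot D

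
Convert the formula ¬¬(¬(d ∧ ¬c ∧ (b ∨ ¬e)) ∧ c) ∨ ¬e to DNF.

c ∨ ¬e

¬¬(¬(d ∧ ¬c ∧ (b ∨ ¬e)) ∧ c) ∨ ¬e
= (¬(d ∧ ¬c ∧ (b ∨ ¬e)) ∧ c) ∨ ¬e   — double negation
= ((¬d ∨ ¬¬c ∨ ¬(b ∨ ¬e)) ∧ c) ∨ ¬e   — De Morgan
= ((¬d ∨ c ∨ ¬(b ∨ ¬e)) ∧ c) ∨ ¬e   — double negation
= ((¬d ∨ c ∨ (¬b ∧ ¬¬e)) ∧ c) ∨ ¬e   — De Morgan
= ((¬d ∨ c ∨ (¬b ∧ e)) ∧ c) ∨ ¬e   — double negation
= (¬d ∧ c) ∨ (c ∧ c) ∨ (¬b ∧ e ∧ c) ∨ ¬e   — distribute ∧ over ∨
= c ∨ ¬e   — simplify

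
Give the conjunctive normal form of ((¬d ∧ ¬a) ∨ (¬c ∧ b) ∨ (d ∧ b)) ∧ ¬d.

((¬d ∧ ¬a) ∨ (¬c ∧ b) ∨ (d ∧ b)) ∧ ¬d
= (¬d ∨ ¬c ∨ d) ∧ (¬d ∨ ¬c ∨ b) ∧ (¬d ∨ b ∨ d) ∧ (¬d ∨ b ∨ b) ∧ (¬a ∨ ¬c ∨ d) ∧ (¬a ∨ ¬c ∨ b) ∧ (¬a ∨ b ∨ d) ∧ (¬a ∨ b ∨ b) ∧ ¬d   [distribute ∨ over ∧]
= (¬a ∨ ¬c ∨ d) ∧ (¬a ∨ b) ∧ ¬d   [simplify]

(¬a ∨ ¬c ∨ d) ∧ (¬a ∨ b) ∧ ¬d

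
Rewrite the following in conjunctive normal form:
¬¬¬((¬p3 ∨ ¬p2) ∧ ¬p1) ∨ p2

p2 ∨ p1

¬¬¬((¬p3 ∨ ¬p2) ∧ ¬p1) ∨ p2
≡ ¬((¬p3 ∨ ¬p2) ∧ ¬p1) ∨ p2   (double negation)
≡ ¬(¬p3 ∨ ¬p2) ∨ ¬¬p1 ∨ p2   (De Morgan)
≡ (¬¬p3 ∧ ¬¬p2) ∨ ¬¬p1 ∨ p2   (De Morgan)
≡ (p3 ∧ ¬¬p2) ∨ ¬¬p1 ∨ p2   (double negation)
≡ (p3 ∧ p2) ∨ ¬¬p1 ∨ p2   (double negation)
≡ (p3 ∧ p2) ∨ p1 ∨ p2   (double negation)
≡ (p3 ∨ p1 ∨ p2) ∧ (p2 ∨ p1 ∨ p2)   (distribute ∨ over ∧)
≡ p2 ∨ p1   (simplify)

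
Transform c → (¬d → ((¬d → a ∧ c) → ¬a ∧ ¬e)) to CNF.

¬c ∨ d ∨ ¬a

c → (¬d → ((¬d → a ∧ c) → ¬a ∧ ¬e))
⇔ ¬c ∨ (¬d → ((¬d → a ∧ c) → ¬a ∧ ¬e))   [eliminate →]
⇔ ¬c ∨ ¬¬d ∨ ((¬d → a ∧ c) → ¬a ∧ ¬e)   [eliminate →]
⇔ ¬c ∨ ¬¬d ∨ ¬(¬d → a ∧ c) ∨ ¬a ∧ ¬e   [eliminate →]
⇔ ¬c ∨ ¬¬d ∨ ¬(¬¬d ∨ a ∧ c) ∨ ¬a ∧ ¬e   [eliminate →]
⇔ ¬c ∨ d ∨ ¬(¬¬d ∨ a ∧ c) ∨ ¬a ∧ ¬e   [double negation]
⇔ ¬c ∨ d ∨ ¬¬¬d ∧ ¬(a ∧ c) ∨ ¬a ∧ ¬e   [De Morgan]
⇔ ¬c ∨ d ∨ ¬d ∧ ¬(a ∧ c) ∨ ¬a ∧ ¬e   [double negation]
⇔ ¬c ∨ d ∨ ¬d ∧ (¬a ∨ ¬c) ∨ ¬a ∧ ¬e   [De Morgan]
⇔ (¬c ∨ d ∨ ¬d ∨ ¬a) ∧ (¬c ∨ d ∨ ¬d ∨ ¬e) ∧ (¬c ∨ d ∨ ¬a ∨ ¬c ∨ ¬a) ∧ (¬c ∨ d ∨ ¬a ∨ ¬c ∨ ¬e)   [distribute ∨ over ∧]
⇔ ¬c ∨ d ∨ ¬a   [simplify]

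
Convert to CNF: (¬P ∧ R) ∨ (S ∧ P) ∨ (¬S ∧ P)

(¬P ∧ R) ∨ (S ∧ P) ∨ (¬S ∧ P)
= (¬P ∨ S ∨ ¬S) ∧ (¬P ∨ S ∨ P) ∧ (¬P ∨ P ∨ ¬S) ∧ (¬P ∨ P ∨ P) ∧ (R ∨ S ∨ ¬S) ∧ (R ∨ S ∨ P) ∧ (R ∨ P ∨ ¬S) ∧ (R ∨ P ∨ P)   [distribute ∨ over ∧]
= R ∨ P   [simplify]

R ∨ P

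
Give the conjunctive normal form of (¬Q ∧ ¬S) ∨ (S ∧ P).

(¬Q ∨ S) ∧ (¬Q ∨ P) ∧ (¬S ∨ P)

(¬Q ∧ ¬S) ∨ (S ∧ P)
⇔ (¬Q ∨ S) ∧ (¬Q ∨ P) ∧ (¬S ∨ S) ∧ (¬S ∨ P)
⇔ (¬Q ∨ S) ∧ (¬Q ∨ P) ∧ (¬S ∨ P)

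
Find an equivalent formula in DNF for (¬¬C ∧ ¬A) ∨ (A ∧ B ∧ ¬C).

(C ∧ ¬A) ∨ (A ∧ B ∧ ¬C)

(¬¬C ∧ ¬A) ∨ (A ∧ B ∧ ¬C)
= (C ∧ ¬A) ∨ (A ∧ B ∧ ¬C)   [double negation]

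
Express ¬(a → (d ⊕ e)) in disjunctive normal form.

(a ∧ ¬d ∧ ¬e) ∨ (a ∧ e ∧ d)

¬(a → (d ⊕ e))
≡ ¬(¬a ∨ (d ⊕ e))   [eliminate →]
≡ ¬(¬a ∨ (d ∧ ¬e) ∨ (¬d ∧ e))   [expand ⊕]
≡ ¬¬a ∧ ¬(d ∧ ¬e) ∧ ¬(¬d ∧ e)   [De Morgan]
≡ a ∧ ¬(d ∧ ¬e) ∧ ¬(¬d ∧ e)   [double negation]
≡ a ∧ (¬d ∨ ¬¬e) ∧ ¬(¬d ∧ e)   [De Morgan]
≡ a ∧ (¬d ∨ e) ∧ ¬(¬d ∧ e)   [double negation]
≡ a ∧ (¬d ∨ e) ∧ (¬¬d ∨ ¬e)   [De Morgan]
≡ a ∧ (¬d ∨ e) ∧ (d ∨ ¬e)   [double negation]
≡ (a ∧ ¬d ∧ d) ∨ (a ∧ ¬d ∧ ¬e) ∨ (a ∧ e ∧ d) ∨ (a ∧ e ∧ ¬e)   [distribute ∧ over ∨]
≡ (a ∧ ¬d ∧ ¬e) ∨ (a ∧ e ∧ d)   [simplify]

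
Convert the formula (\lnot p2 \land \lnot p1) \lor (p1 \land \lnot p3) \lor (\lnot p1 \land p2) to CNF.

\lnot p1 \lor \lnot p3

(\lnot p2 \land \lnot p1) \lor (p1 \land \lnot p3) \lor (\lnot p1 \land p2)
= (\lnot p2 \lor p1 \lor \lnot p1) \land (\lnot p2 \lor p1 \lor p2) \land (\lnot p2 \lor \lnot p3 \lor \lnot p1) \land (\lnot p2 \lor \lnot p3 \lor p2) \land (\lnot p1 \lor p1 \lor \lnot p1) \land (\lnot p1 \lor p1 \lor p2) \land (\lnot p1 \lor \lnot p3 \lor \lnot p1) \land (\lnot p1 \lor \lnot p3 \lor p2)   [distribute \lor over \land]
= \lnot p1 \lor \lnot p3   [simplify]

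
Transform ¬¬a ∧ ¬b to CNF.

¬¬a ∧ ¬b
≡ a ∧ ¬b

a ∧ ¬b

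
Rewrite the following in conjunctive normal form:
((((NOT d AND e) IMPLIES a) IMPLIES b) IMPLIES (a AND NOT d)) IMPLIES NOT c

(NOT d OR b OR NOT c) AND (e OR b OR NOT c) AND (NOT a OR b OR NOT c) AND (NOT a OR d OR NOT c)

((((NOT d AND e) IMPLIES a) IMPLIES b) IMPLIES (a AND NOT d)) IMPLIES NOT c
≡ NOT ((((NOT d AND e) IMPLIES a) IMPLIES b) IMPLIES (a AND NOT d)) OR NOT c
≡ NOT (NOT (((NOT d AND e) IMPLIES a) IMPLIES b) OR (a AND NOT d)) OR NOT c
≡ NOT (NOT (NOT ((NOT d AND e) IMPLIES a) OR b) OR (a AND NOT d)) OR NOT c
≡ NOT (NOT (NOT (NOT (NOT d AND e) OR a) OR b) OR (a AND NOT d)) OR NOT c
≡ (NOT NOT (NOT (NOT (NOT d AND e) OR a) OR b) AND NOT (a AND NOT d)) OR NOT c
≡ ((NOT (NOT (NOT d AND e) OR a) OR b) AND NOT (a AND NOT d)) OR NOT c
≡ (((NOT NOT (NOT d AND e) AND NOT a) OR b) AND NOT (a AND NOT d)) OR NOT c
≡ (((NOT d AND e AND NOT a) OR b) AND NOT (a AND NOT d)) OR NOT c
≡ (((NOT d AND e AND NOT a) OR b) AND (NOT a OR NOT NOT d)) OR NOT c
≡ (((NOT d AND e AND NOT a) OR b) AND (NOT a OR d)) OR NOT c
≡ (NOT d OR b OR NOT c) AND (e OR b OR NOT c) AND (NOT a OR b OR NOT c) AND (NOT a OR d OR NOT c)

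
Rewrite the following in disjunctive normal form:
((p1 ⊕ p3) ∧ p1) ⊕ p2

((p1 ⊕ p3) ∧ p1) ⊕ p2
≡ ((p1 ⊕ p3) ∧ p1 ∧ ¬p2) ∨ (¬((p1 ⊕ p3) ∧ p1) ∧ p2)   [expand ⊕]
≡ (((p1 ∧ ¬p3) ∨ (¬p1 ∧ p3)) ∧ p1 ∧ ¬p2) ∨ (¬((p1 ⊕ p3) ∧ p1) ∧ p2)   [expand ⊕]
≡ (((p1 ∧ ¬p3) ∨ (¬p1 ∧ p3)) ∧ p1 ∧ ¬p2) ∨ (¬(((p1 ∧ ¬p3) ∨ (¬p1 ∧ p3)) ∧ p1) ∧ p2)   [expand ⊕]
≡ (((p1 ∧ ¬p3) ∨ (¬p1 ∧ p3)) ∧ p1 ∧ ¬p2) ∨ ((¬((p1 ∧ ¬p3) ∨ (¬p1 ∧ p3)) ∨ ¬p1) ∧ p2)   [De Morgan]
≡ (((p1 ∧ ¬p3) ∨ (¬p1 ∧ p3)) ∧ p1 ∧ ¬p2) ∨ (((¬(p1 ∧ ¬p3) ∧ ¬(¬p1 ∧ p3)) ∨ ¬p1) ∧ p2)   [De Morgan]
≡ (((p1 ∧ ¬p3) ∨ (¬p1 ∧ p3)) ∧ p1 ∧ ¬p2) ∨ ((((¬p1 ∨ ¬¬p3) ∧ ¬(¬p1 ∧ p3)) ∨ ¬p1) ∧ p2)   [De Morgan]
≡ (((p1 ∧ ¬p3) ∨ (¬p1 ∧ p3)) ∧ p1 ∧ ¬p2) ∨ ((((¬p1 ∨ p3) ∧ ¬(¬p1 ∧ p3)) ∨ ¬p1) ∧ p2)   [double negation]
≡ (((p1 ∧ ¬p3) ∨ (¬p1 ∧ p3)) ∧ p1 ∧ ¬p2) ∨ ((((¬p1 ∨ p3) ∧ (¬¬p1 ∨ ¬p3)) ∨ ¬p1) ∧ p2)   [De Morgan]
≡ (((p1 ∧ ¬p3) ∨ (¬p1 ∧ p3)) ∧ p1 ∧ ¬p2) ∨ ((((¬p1 ∨ p3) ∧ (p1 ∨ ¬p3)) ∨ ¬p1) ∧ p2)   [double negation]
≡ (p1 ∧ ¬p3 ∧ p1 ∧ ¬p2) ∨ (¬p1 ∧ p3 ∧ p1 ∧ ¬p2) ∨ (¬p1 ∧ p1 ∧ p2) ∨ (¬p1 ∧ ¬p3 ∧ p2) ∨ (p3 ∧ p1 ∧ p2) ∨ (p3 ∧ ¬p3 ∧ p2) ∨ (¬p1 ∧ p2)   [distribute ∧ over ∨]
≡ (p1 ∧ ¬p3 ∧ ¬p2) ∨ (p3 ∧ p1 ∧ p2) ∨ (¬p1 ∧ p2)   [simplify]

(p1 ∧ ¬p3 ∧ ¬p2) ∨ (p3 ∧ p1 ∧ p2) ∨ (¬p1 ∧ p2)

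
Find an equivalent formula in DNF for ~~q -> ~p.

~q | ~p

~~q -> ~p
⇔ ~~~q | ~p   [eliminate ->]
⇔ ~q | ~p   [double negation]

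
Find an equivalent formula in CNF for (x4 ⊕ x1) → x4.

(x4 ⊕ x1) → x4
⇔ ¬(x4 ⊕ x1) ∨ x4   — eliminate →
⇔ ¬((x4 ∨ x1) ∧ ¬(x4 ∧ x1)) ∨ x4   — expand ⊕
⇔ ¬(x4 ∨ x1) ∨ ¬¬(x4 ∧ x1) ∨ x4   — De Morgan
⇔ (¬x4 ∧ ¬x1) ∨ ¬¬(x4 ∧ x1) ∨ x4   — De Morgan
⇔ (¬x4 ∧ ¬x1) ∨ (x4 ∧ x1) ∨ x4   — double negation
⇔ (¬x4 ∨ x4 ∨ x4) ∧ (¬x4 ∨ x1 ∨ x4) ∧ (¬x1 ∨ x4 ∨ x4) ∧ (¬x1 ∨ x1 ∨ x4)   — distribute ∨ over ∧
⇔ ¬x1 ∨ x4   — simplify

¬x1 ∨ x4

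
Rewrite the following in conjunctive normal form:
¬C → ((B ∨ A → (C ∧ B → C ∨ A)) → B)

C ∨ B

¬C → ((B ∨ A → (C ∧ B → C ∨ A)) → B)
≡ ¬¬C ∨ ((B ∨ A → (C ∧ B → C ∨ A)) → B)   [eliminate →]
≡ ¬¬C ∨ ¬(B ∨ A → (C ∧ B → C ∨ A)) ∨ B   [eliminate →]
≡ ¬¬C ∨ ¬(¬(B ∨ A) ∨ (C ∧ B → C ∨ A)) ∨ B   [eliminate →]
≡ ¬¬C ∨ ¬(¬(B ∨ A) ∨ ¬(C ∧ B) ∨ C ∨ A) ∨ B   [eliminate →]
≡ C ∨ ¬(¬(B ∨ A) ∨ ¬(C ∧ B) ∨ C ∨ A) ∨ B   [double negation]
≡ C ∨ ¬¬(B ∨ A) ∧ ¬¬(C ∧ B) ∧ ¬C ∧ ¬A ∨ B   [De Morgan]
≡ C ∨ (B ∨ A) ∧ ¬¬(C ∧ B) ∧ ¬C ∧ ¬A ∨ B   [double negation]
≡ C ∨ (B ∨ A) ∧ C ∧ B ∧ ¬C ∧ ¬A ∨ B   [double negation]
≡ (C ∨ B ∨ A ∨ B) ∧ (C ∨ C ∨ B) ∧ (C ∨ B ∨ B) ∧ (C ∨ ¬C ∨ B) ∧ (C ∨ ¬A ∨ B)   [distribute ∨ over ∧]
≡ C ∨ B   [simplify]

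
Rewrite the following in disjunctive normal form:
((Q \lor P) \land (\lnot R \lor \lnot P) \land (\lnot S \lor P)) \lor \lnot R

((Q \lor P) \land (\lnot R \lor \lnot P) \land (\lnot S \lor P)) \lor \lnot R
= (Q \land \lnot R \land \lnot S) \lor (Q \land \lnot R \land P) \lor (Q \land \lnot P \land \lnot S) \lor (Q \land \lnot P \land P) \lor (P \land \lnot R \land \lnot S) \lor (P \land \lnot R \land P) \lor (P \land \lnot P \land \lnot S) \lor (P \land \lnot P \land P) \lor \lnot R   (distribute \land over \lor)
= (Q \land \lnot P \land \lnot S) \lor \lnot R   (simplify)

(Q \land \lnot P \land \lnot S) \lor \lnot R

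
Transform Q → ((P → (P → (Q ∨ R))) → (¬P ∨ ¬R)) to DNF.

Q → ((P → (P → (Q ∨ R))) → (¬P ∨ ¬R))
≡ ¬Q ∨ ((P → (P → (Q ∨ R))) → (¬P ∨ ¬R))   — eliminate →
≡ ¬Q ∨ ¬(P → (P → (Q ∨ R))) ∨ ¬P ∨ ¬R   — eliminate →
≡ ¬Q ∨ ¬(¬P ∨ (P → (Q ∨ R))) ∨ ¬P ∨ ¬R   — eliminate →
≡ ¬Q ∨ ¬(¬P ∨ ¬P ∨ Q ∨ R) ∨ ¬P ∨ ¬R   — eliminate →
≡ ¬Q ∨ (¬¬P ∧ ¬¬P ∧ ¬Q ∧ ¬R) ∨ ¬P ∨ ¬R   — De Morgan
≡ ¬Q ∨ (P ∧ ¬¬P ∧ ¬Q ∧ ¬R) ∨ ¬P ∨ ¬R   — double negation
≡ ¬Q ∨ (P ∧ P ∧ ¬Q ∧ ¬R) ∨ ¬P ∨ ¬R   — double negation
≡ ¬Q ∨ ¬P ∨ ¬R   — simplify

¬Q ∨ ¬P ∨ ¬R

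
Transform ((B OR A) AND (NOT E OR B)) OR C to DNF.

((B OR A) AND (NOT E OR B)) OR C
⇔ (B AND NOT E) OR (B AND B) OR (A AND NOT E) OR (A AND B) OR C   [distribute AND over OR]
⇔ B OR (A AND NOT E) OR C   [simplify]

B OR (A AND NOT E) OR C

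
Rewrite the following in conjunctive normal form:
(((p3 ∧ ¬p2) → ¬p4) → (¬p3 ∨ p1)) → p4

(((p3 ∧ ¬p2) → ¬p4) → (¬p3 ∨ p1)) → p4
≡ ¬(((p3 ∧ ¬p2) → ¬p4) → (¬p3 ∨ p1)) ∨ p4   (eliminate →)
≡ ¬(¬((p3 ∧ ¬p2) → ¬p4) ∨ ¬p3 ∨ p1) ∨ p4   (eliminate →)
≡ ¬(¬(¬(p3 ∧ ¬p2) ∨ ¬p4) ∨ ¬p3 ∨ p1) ∨ p4   (eliminate →)
≡ (¬¬(¬(p3 ∧ ¬p2) ∨ ¬p4) ∧ ¬¬p3 ∧ ¬p1) ∨ p4   (De Morgan)
≡ ((¬(p3 ∧ ¬p2) ∨ ¬p4) ∧ ¬¬p3 ∧ ¬p1) ∨ p4   (double negation)
≡ ((¬p3 ∨ ¬¬p2 ∨ ¬p4) ∧ ¬¬p3 ∧ ¬p1) ∨ p4   (De Morgan)
≡ ((¬p3 ∨ p2 ∨ ¬p4) ∧ ¬¬p3 ∧ ¬p1) ∨ p4   (double negation)
≡ ((¬p3 ∨ p2 ∨ ¬p4) ∧ p3 ∧ ¬p1) ∨ p4   (double negation)
≡ (¬p3 ∨ p2 ∨ ¬p4 ∨ p4) ∧ (p3 ∨ p4) ∧ (¬p1 ∨ p4)   (distribute ∨ over ∧)
≡ (p3 ∨ p4) ∧ (¬p1 ∨ p4)   (simplify)

(p3 ∨ p4) ∧ (¬p1 ∨ p4)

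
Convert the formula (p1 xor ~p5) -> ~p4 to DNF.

(p1 xor ~p5) -> ~p4
= ~(p1 xor ~p5) | ~p4   — eliminate ->
= ~((p1 & ~~p5) | (~p1 & ~p5)) | ~p4   — expand xor
= (~(p1 & ~~p5) & ~(~p1 & ~p5)) | ~p4   — De Morgan
= ((~p1 | ~~~p5) & ~(~p1 & ~p5)) | ~p4   — De Morgan
= ((~p1 | ~p5) & ~(~p1 & ~p5)) | ~p4   — double negation
= ((~p1 | ~p5) & (~~p1 | ~~p5)) | ~p4   — De Morgan
= ((~p1 | ~p5) & (p1 | ~~p5)) | ~p4   — double negation
= ((~p1 | ~p5) & (p1 | p5)) | ~p4   — double negation
= (~p1 & p1) | (~p1 & p5) | (~p5 & p1) | (~p5 & p5) | ~p4   — distribute & over |
= (~p1 & p5) | (~p5 & p1) | ~p4   — simplify

(~p1 & p5) | (~p5 & p1) | ~p4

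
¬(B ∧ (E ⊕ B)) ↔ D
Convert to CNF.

¬(B ∧ (E ⊕ B)) ↔ D
≡ (¬(B ∧ (E ⊕ B)) → D) ∧ (D → ¬(B ∧ (E ⊕ B)))   [eliminate ↔]
≡ (¬¬(B ∧ (E ⊕ B)) ∨ D) ∧ (D → ¬(B ∧ (E ⊕ B)))   [eliminate →]
≡ (¬¬(B ∧ (E ∨ B) ∧ ¬(E ∧ B)) ∨ D) ∧ (D → ¬(B ∧ (E ⊕ B)))   [expand ⊕]
≡ (¬¬(B ∧ (E ∨ B) ∧ ¬(E ∧ B)) ∨ D) ∧ (¬D ∨ ¬(B ∧ (E ⊕ B)))   [eliminate →]
≡ (¬¬(B ∧ (E ∨ B) ∧ ¬(E ∧ B)) ∨ D) ∧ (¬D ∨ ¬(B ∧ (E ∨ B) ∧ ¬(E ∧ B)))   [expand ⊕]
≡ ((B ∧ (E ∨ B) ∧ ¬(E ∧ B)) ∨ D) ∧ (¬D ∨ ¬(B ∧ (E ∨ B) ∧ ¬(E ∧ B)))   [double negation]
≡ ((B ∧ (E ∨ B) ∧ (¬E ∨ ¬B)) ∨ D) ∧ (¬D ∨ ¬(B ∧ (E ∨ B) ∧ ¬(E ∧ B)))   [De Morgan]
≡ ((B ∧ (E ∨ B) ∧ (¬E ∨ ¬B)) ∨ D) ∧ (¬D ∨ ¬B ∨ ¬(E ∨ B) ∨ ¬¬(E ∧ B))   [De Morgan]
≡ ((B ∧ (E ∨ B) ∧ (¬E ∨ ¬B)) ∨ D) ∧ (¬D ∨ ¬B ∨ (¬E ∧ ¬B) ∨ ¬¬(E ∧ B))   [De Morgan]
≡ ((B ∧ (E ∨ B) ∧ (¬E ∨ ¬B)) ∨ D) ∧ (¬D ∨ ¬B ∨ (¬E ∧ ¬B) ∨ (E ∧ B))   [double negation]
≡ (B ∨ D) ∧ (E ∨ B ∨ D) ∧ (¬E ∨ ¬B ∨ D) ∧ (¬D ∨ ¬B ∨ ¬E ∨ E) ∧ (¬D ∨ ¬B ∨ ¬E ∨ B) ∧ (¬D ∨ ¬B ∨ ¬B ∨ E) ∧ (¬D ∨ ¬B ∨ ¬B ∨ B)   [distribute ∨ over ∧]
≡ (B ∨ D) ∧ (¬E ∨ ¬B ∨ D) ∧ (¬D ∨ ¬B ∨ E)   [simplify]

(B ∨ D) ∧ (¬E ∨ ¬B ∨ D) ∧ (¬D ∨ ¬B ∨ E)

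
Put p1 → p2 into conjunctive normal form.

p1 → p2
⇔ ¬p1 ∨ p2

¬p1 ∨ p2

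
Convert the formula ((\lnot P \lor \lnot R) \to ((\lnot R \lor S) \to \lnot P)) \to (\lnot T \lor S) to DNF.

((\lnot P \lor \lnot R) \to ((\lnot R \lor S) \to \lnot P)) \to (\lnot T \lor S)
≡ \lnot ((\lnot P \lor \lnot R) \to ((\lnot R \lor S) \to \lnot P)) \lor \lnot T \lor S   (eliminate \to)
≡ \lnot (\lnot (\lnot P \lor \lnot R) \lor ((\lnot R \lor S) \to \lnot P)) \lor \lnot T \lor S   (eliminate \to)
≡ \lnot (\lnot (\lnot P \lor \lnot R) \lor \lnot (\lnot R \lor S) \lor \lnot P) \lor \lnot T \lor S   (eliminate \to)
≡ (\lnot \lnot (\lnot P \lor \lnot R) \land \lnot \lnot (\lnot R \lor S) \land \lnot \lnot P) \lor \lnot T \lor S   (De Morgan)
≡ ((\lnot P \lor \lnot R) \land \lnot \lnot (\lnot R \lor S) \land \lnot \lnot P) \lor \lnot T \lor S   (double negation)
≡ ((\lnot P \lor \lnot R) \land (\lnot R \lor S) \land \lnot \lnot P) \lor \lnot T \lor S   (double negation)
≡ ((\lnot P \lor \lnot R) \land (\lnot R \lor S) \land P) \lor \lnot T \lor S   (double negation)
≡ (\lnot P \land \lnot R \land P) \lor (\lnot P \land S \land P) \lor (\lnot R \land \lnot R \land P) \lor (\lnot R \land S \land P) \lor \lnot T \lor S   (distribute \land over \lor)
≡ (\lnot R \land P) \lor \lnot T \lor S   (simplify)

(\lnot R \land P) \lor \lnot T \lor S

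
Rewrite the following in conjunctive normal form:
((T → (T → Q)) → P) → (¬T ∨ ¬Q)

¬P ∨ ¬T ∨ ¬Q

((T → (T → Q)) → P) → (¬T ∨ ¬Q)
= ¬((T → (T → Q)) → P) ∨ ¬T ∨ ¬Q
= ¬(¬(T → (T → Q)) ∨ P) ∨ ¬T ∨ ¬Q
= ¬(¬(¬T ∨ (T → Q)) ∨ P) ∨ ¬T ∨ ¬Q
= ¬(¬(¬T ∨ ¬T ∨ Q) ∨ P) ∨ ¬T ∨ ¬Q
= (¬¬(¬T ∨ ¬T ∨ Q) ∧ ¬P) ∨ ¬T ∨ ¬Q
= ((¬T ∨ ¬T ∨ Q) ∧ ¬P) ∨ ¬T ∨ ¬Q
= (¬T ∨ ¬T ∨ Q ∨ ¬T ∨ ¬Q) ∧ (¬P ∨ ¬T ∨ ¬Q)
= ¬P ∨ ¬T ∨ ¬Q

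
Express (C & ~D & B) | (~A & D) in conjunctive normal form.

(C | ~A) & (C | D) & (~D | ~A) & (B | ~A) & (B | D)

(C & ~D & B) | (~A & D)
≡ (C | ~A) & (C | D) & (~D | ~A) & (~D | D) & (B | ~A) & (B | D)   (distribute | over &)
≡ (C | ~A) & (C | D) & (~D | ~A) & (B | ~A) & (B | D)   (simplify)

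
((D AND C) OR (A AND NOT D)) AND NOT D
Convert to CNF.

(D OR A) AND (C OR A) AND NOT D

((D AND C) OR (A AND NOT D)) AND NOT D
= (D OR A) AND (D OR NOT D) AND (C OR A) AND (C OR NOT D) AND NOT D   [distribute OR over AND]
= (D OR A) AND (C OR A) AND NOT D   [simplify]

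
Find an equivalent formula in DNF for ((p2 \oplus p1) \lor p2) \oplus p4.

(\lnot p2 \land p1 \land \lnot p4) \lor (p2 \land \lnot p4) \lor (\lnot p2 \land \lnot p1 \land p4)

((p2 \oplus p1) \lor p2) \oplus p4
≡ (((p2 \oplus p1) \lor p2) \land \lnot p4) \lor (\lnot ((p2 \oplus p1) \lor p2) \land p4)   [expand \oplus]
≡ (((p2 \land \lnot p1) \lor (\lnot p2 \land p1) \lor p2) \land \lnot p4) \lor (\lnot ((p2 \oplus p1) \lor p2) \land p4)   [expand \oplus]
≡ (((p2 \land \lnot p1) \lor (\lnot p2 \land p1) \lor p2) \land \lnot p4) \lor (\lnot ((p2 \land \lnot p1) \lor (\lnot p2 \land p1) \lor p2) \land p4)   [expand \oplus]
≡ (((p2 \land \lnot p1) \lor (\lnot p2 \land p1) \lor p2) \land \lnot p4) \lor (\lnot (p2 \land \lnot p1) \land \lnot (\lnot p2 \land p1) \land \lnot p2 \land p4)   [De Morgan]
≡ (((p2 \land \lnot p1) \lor (\lnot p2 \land p1) \lor p2) \land \lnot p4) \lor ((\lnot p2 \lor \lnot \lnot p1) \land \lnot (\lnot p2 \land p1) \land \lnot p2 \land p4)   [De Morgan]
≡ (((p2 \land \lnot p1) \lor (\lnot p2 \land p1) \lor p2) \land \lnot p4) \lor ((\lnot p2 \lor p1) \land \lnot (\lnot p2 \land p1) \land \lnot p2 \land p4)   [double negation]
≡ (((p2 \land \lnot p1) \lor (\lnot p2 \land p1) \lor p2) \land \lnot p4) \lor ((\lnot p2 \lor p1) \land (\lnot \lnot p2 \lor \lnot p1) \land \lnot p2 \land p4)   [De Morgan]
≡ (((p2 \land \lnot p1) \lor (\lnot p2 \land p1) \lor p2) \land \lnot p4) \lor ((\lnot p2 \lor p1) \land (p2 \lor \lnot p1) \land \lnot p2 \land p4)   [double negation]
≡ (p2 \land \lnot p1 \land \lnot p4) \lor (\lnot p2 \land p1 \land \lnot p4) \lor (p2 \land \lnot p4) \lor (\lnot p2 \land p2 \land \lnot p2 \land p4) \lor (\lnot p2 \land \lnot p1 \land \lnot p2 \land p4) \lor (p1 \land p2 \land \lnot p2 \land p4) \lor (p1 \land \lnot p1 \land \lnot p2 \land p4)   [distribute \land over \lor]
≡ (\lnot p2 \land p1 \land \lnot p4) \lor (p2 \land \lnot p4) \lor (\lnot p2 \land \lnot p1 \land p4)   [simplify]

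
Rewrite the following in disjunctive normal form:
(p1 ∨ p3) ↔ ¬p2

(¬p1 ∧ ¬p3 ∧ p2) ∨ (¬p2 ∧ p1) ∨ (¬p2 ∧ p3)

(p1 ∨ p3) ↔ ¬p2
⇔ ((p1 ∨ p3) → ¬p2) ∧ (¬p2 → (p1 ∨ p3))   [eliminate ↔]
⇔ (¬(p1 ∨ p3) ∨ ¬p2) ∧ (¬p2 → (p1 ∨ p3))   [eliminate →]
⇔ (¬(p1 ∨ p3) ∨ ¬p2) ∧ (¬¬p2 ∨ p1 ∨ p3)   [eliminate →]
⇔ ((¬p1 ∧ ¬p3) ∨ ¬p2) ∧ (¬¬p2 ∨ p1 ∨ p3)   [De Morgan]
⇔ ((¬p1 ∧ ¬p3) ∨ ¬p2) ∧ (p2 ∨ p1 ∨ p3)   [double negation]
⇔ (¬p1 ∧ ¬p3 ∧ p2) ∨ (¬p1 ∧ ¬p3 ∧ p1) ∨ (¬p1 ∧ ¬p3 ∧ p3) ∨ (¬p2 ∧ p2) ∨ (¬p2 ∧ p1) ∨ (¬p2 ∧ p3)   [distribute ∧ over ∨]
⇔ (¬p1 ∧ ¬p3 ∧ p2) ∨ (¬p2 ∧ p1) ∨ (¬p2 ∧ p3)   [simplify]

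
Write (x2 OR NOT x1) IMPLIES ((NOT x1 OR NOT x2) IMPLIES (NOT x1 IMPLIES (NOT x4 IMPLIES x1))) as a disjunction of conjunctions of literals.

x1 OR x4

(x2 OR NOT x1) IMPLIES ((NOT x1 OR NOT x2) IMPLIES (NOT x1 IMPLIES (NOT x4 IMPLIES x1)))
≡ NOT (x2 OR NOT x1) OR ((NOT x1 OR NOT x2) IMPLIES (NOT x1 IMPLIES (NOT x4 IMPLIES x1)))
≡ NOT (x2 OR NOT x1) OR NOT (NOT x1 OR NOT x2) OR (NOT x1 IMPLIES (NOT x4 IMPLIES x1))
≡ NOT (x2 OR NOT x1) OR NOT (NOT x1 OR NOT x2) OR NOT NOT x1 OR (NOT x4 IMPLIES x1)
≡ NOT (x2 OR NOT x1) OR NOT (NOT x1 OR NOT x2) OR NOT NOT x1 OR NOT NOT x4 OR x1
≡ (NOT x2 AND NOT NOT x1) OR NOT (NOT x1 OR NOT x2) OR NOT NOT x1 OR NOT NOT x4 OR x1
≡ (NOT x2 AND x1) OR NOT (NOT x1 OR NOT x2) OR NOT NOT x1 OR NOT NOT x4 OR x1
≡ (NOT x2 AND x1) OR (NOT NOT x1 AND NOT NOT x2) OR NOT NOT x1 OR NOT NOT x4 OR x1
≡ (NOT x2 AND x1) OR (x1 AND NOT NOT x2) OR NOT NOT x1 OR NOT NOT x4 OR x1
≡ (NOT x2 AND x1) OR (x1 AND x2) OR NOT NOT x1 OR NOT NOT x4 OR x1
≡ (NOT x2 AND x1) OR (x1 AND x2) OR x1 OR NOT NOT x4 OR x1
≡ (NOT x2 AND x1) OR (x1 AND x2) OR x1 OR x4 OR x1
≡ x1 OR x4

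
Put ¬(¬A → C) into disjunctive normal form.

¬A ∧ ¬C

¬(¬A → C)
≡ ¬(¬¬A ∨ C)   [eliminate →]
≡ ¬¬¬A ∧ ¬C   [De Morgan]
≡ ¬A ∧ ¬C   [double negation]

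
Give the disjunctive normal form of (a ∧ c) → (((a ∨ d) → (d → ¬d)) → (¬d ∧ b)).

¬a ∨ ¬c ∨ d ∨ (¬d ∧ b)

(a ∧ c) → (((a ∨ d) → (d → ¬d)) → (¬d ∧ b))
⇔ ¬(a ∧ c) ∨ (((a ∨ d) → (d → ¬d)) → (¬d ∧ b))
⇔ ¬(a ∧ c) ∨ ¬((a ∨ d) → (d → ¬d)) ∨ (¬d ∧ b)
⇔ ¬(a ∧ c) ∨ ¬(¬(a ∨ d) ∨ (d → ¬d)) ∨ (¬d ∧ b)
⇔ ¬(a ∧ c) ∨ ¬(¬(a ∨ d) ∨ ¬d ∨ ¬d) ∨ (¬d ∧ b)
⇔ ¬a ∨ ¬c ∨ ¬(¬(a ∨ d) ∨ ¬d ∨ ¬d) ∨ (¬d ∧ b)
⇔ ¬a ∨ ¬c ∨ (¬¬(a ∨ d) ∧ ¬¬d ∧ ¬¬d) ∨ (¬d ∧ b)
⇔ ¬a ∨ ¬c ∨ ((a ∨ d) ∧ ¬¬d ∧ ¬¬d) ∨ (¬d ∧ b)
⇔ ¬a ∨ ¬c ∨ ((a ∨ d) ∧ d ∧ ¬¬d) ∨ (¬d ∧ b)
⇔ ¬a ∨ ¬c ∨ ((a ∨ d) ∧ d ∧ d) ∨ (¬d ∧ b)
⇔ ¬a ∨ ¬c ∨ (a ∧ d ∧ d) ∨ (d ∧ d ∧ d) ∨ (¬d ∧ b)
⇔ ¬a ∨ ¬c ∨ d ∨ (¬d ∧ b)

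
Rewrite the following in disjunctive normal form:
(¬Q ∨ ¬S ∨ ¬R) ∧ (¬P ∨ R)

(¬Q ∧ ¬P) ∨ (¬Q ∧ R) ∨ (¬S ∧ ¬P) ∨ (¬S ∧ R) ∨ (¬R ∧ ¬P)

(¬Q ∨ ¬S ∨ ¬R) ∧ (¬P ∨ R)
≡ (¬Q ∧ ¬P) ∨ (¬Q ∧ R) ∨ (¬S ∧ ¬P) ∨ (¬S ∧ R) ∨ (¬R ∧ ¬P) ∨ (¬R ∧ R)   — distribute ∧ over ∨
≡ (¬Q ∧ ¬P) ∨ (¬Q ∧ R) ∨ (¬S ∧ ¬P) ∨ (¬S ∧ R) ∨ (¬R ∧ ¬P)   — simplify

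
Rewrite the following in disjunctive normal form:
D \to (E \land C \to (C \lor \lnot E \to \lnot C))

\lnot D \lor \lnot E \lor \lnot C

D \to (E \land C \to (C \lor \lnot E \to \lnot C))
⇔ \lnot D \lor (E \land C \to (C \lor \lnot E \to \lnot C))   [eliminate \to]
⇔ \lnot D \lor \lnot (E \land C) \lor (C \lor \lnot E \to \lnot C)   [eliminate \to]
⇔ \lnot D \lor \lnot (E \land C) \lor \lnot (C \lor \lnot E) \lor \lnot C   [eliminate \to]
⇔ \lnot D \lor \lnot E \lor \lnot C \lor \lnot (C \lor \lnot E) \lor \lnot C   [De Morgan]
⇔ \lnot D \lor \lnot E \lor \lnot C \lor \lnot C \land \lnot \lnot E \lor \lnot C   [De Morgan]
⇔ \lnot D \lor \lnot E \lor \lnot C \lor \lnot C \land E \lor \lnot C   [double negation]
⇔ \lnot D \lor \lnot E \lor \lnot C   [simplify]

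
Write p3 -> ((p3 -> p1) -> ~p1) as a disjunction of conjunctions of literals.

~p3 | ~p1

p3 -> ((p3 -> p1) -> ~p1)
= ~p3 | ((p3 -> p1) -> ~p1)   — eliminate ->
= ~p3 | ~(p3 -> p1) | ~p1   — eliminate ->
= ~p3 | ~(~p3 | p1) | ~p1   — eliminate ->
= ~p3 | (~~p3 & ~p1) | ~p1   — De Morgan
= ~p3 | (p3 & ~p1) | ~p1   — double negation
= ~p3 | ~p1   — simplify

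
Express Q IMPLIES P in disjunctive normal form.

NOT Q OR P

Q IMPLIES P
≡ NOT Q OR P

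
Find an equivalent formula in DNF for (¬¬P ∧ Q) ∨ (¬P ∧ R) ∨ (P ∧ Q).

(P ∧ Q) ∨ (¬P ∧ R)

(¬¬P ∧ Q) ∨ (¬P ∧ R) ∨ (P ∧ Q)
≡ (P ∧ Q) ∨ (¬P ∧ R) ∨ (P ∧ Q)   [double negation]
≡ (P ∧ Q) ∨ (¬P ∧ R)   [simplify]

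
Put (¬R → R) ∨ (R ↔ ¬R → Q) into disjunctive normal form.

R ∨ ¬R ∧ ¬Q

(¬R → R) ∨ (R ↔ ¬R → Q)
≡ ¬¬R ∨ R ∨ (R ↔ ¬R → Q)   [eliminate →]
≡ ¬¬R ∨ R ∨ (R → (¬R → Q)) ∧ ((¬R → Q) → R)   [eliminate ↔]
≡ ¬¬R ∨ R ∨ (¬R ∨ (¬R → Q)) ∧ ((¬R → Q) → R)   [eliminate →]
≡ ¬¬R ∨ R ∨ (¬R ∨ ¬¬R ∨ Q) ∧ ((¬R → Q) → R)   [eliminate →]
≡ ¬¬R ∨ R ∨ (¬R ∨ ¬¬R ∨ Q) ∧ (¬(¬R → Q) ∨ R)   [eliminate →]
≡ ¬¬R ∨ R ∨ (¬R ∨ ¬¬R ∨ Q) ∧ (¬(¬¬R ∨ Q) ∨ R)   [eliminate →]
≡ R ∨ R ∨ (¬R ∨ ¬¬R ∨ Q) ∧ (¬(¬¬R ∨ Q) ∨ R)   [double negation]
≡ R ∨ R ∨ (¬R ∨ R ∨ Q) ∧ (¬(¬¬R ∨ Q) ∨ R)   [double negation]
≡ R ∨ R ∨ (¬R ∨ R ∨ Q) ∧ (¬¬¬R ∧ ¬Q ∨ R)   [De Morgan]
≡ R ∨ R ∨ (¬R ∨ R ∨ Q) ∧ (¬R ∧ ¬Q ∨ R)   [double negation]
≡ R ∨ R ∨ ¬R ∧ ¬R ∧ ¬Q ∨ ¬R ∧ R ∨ R ∧ ¬R ∧ ¬Q ∨ R ∧ R ∨ Q ∧ ¬R ∧ ¬Q ∨ Q ∧ R   [distribute ∧ over ∨]
≡ R ∨ ¬R ∧ ¬Q   [simplify]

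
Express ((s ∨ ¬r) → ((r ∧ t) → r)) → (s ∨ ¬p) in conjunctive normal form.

(s ∨ ¬r ∨ ¬p) ∧ (r ∨ s ∨ ¬p) ∧ (t ∨ s ∨ ¬p)

((s ∨ ¬r) → ((r ∧ t) → r)) → (s ∨ ¬p)
= ¬((s ∨ ¬r) → ((r ∧ t) → r)) ∨ s ∨ ¬p   [eliminate →]
= ¬(¬(s ∨ ¬r) ∨ ((r ∧ t) → r)) ∨ s ∨ ¬p   [eliminate →]
= ¬(¬(s ∨ ¬r) ∨ ¬(r ∧ t) ∨ r) ∨ s ∨ ¬p   [eliminate →]
= (¬¬(s ∨ ¬r) ∧ ¬¬(r ∧ t) ∧ ¬r) ∨ s ∨ ¬p   [De Morgan]
= ((s ∨ ¬r) ∧ ¬¬(r ∧ t) ∧ ¬r) ∨ s ∨ ¬p   [double negation]
= ((s ∨ ¬r) ∧ r ∧ t ∧ ¬r) ∨ s ∨ ¬p   [double negation]
= (s ∨ ¬r ∨ s ∨ ¬p) ∧ (r ∨ s ∨ ¬p) ∧ (t ∨ s ∨ ¬p) ∧ (¬r ∨ s ∨ ¬p)   [distribute ∨ over ∧]
= (s ∨ ¬r ∨ ¬p) ∧ (r ∨ s ∨ ¬p) ∧ (t ∨ s ∨ ¬p)   [simplify]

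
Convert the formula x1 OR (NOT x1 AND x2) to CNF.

x1 OR x2

x1 OR (NOT x1 AND x2)
= (x1 OR NOT x1) AND (x1 OR x2)   — distribute OR over AND
= x1 OR x2   — simplify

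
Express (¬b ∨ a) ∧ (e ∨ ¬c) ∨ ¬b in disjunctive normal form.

a ∧ e ∨ a ∧ ¬c ∨ ¬b

(¬b ∨ a) ∧ (e ∨ ¬c) ∨ ¬b
⇔ ¬b ∧ e ∨ ¬b ∧ ¬c ∨ a ∧ e ∨ a ∧ ¬c ∨ ¬b   — distribute ∧ over ∨
⇔ a ∧ e ∨ a ∧ ¬c ∨ ¬b   — simplify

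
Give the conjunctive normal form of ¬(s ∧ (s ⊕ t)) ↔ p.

¬(s ∧ (s ⊕ t)) ↔ p
= (¬(s ∧ (s ⊕ t)) → p) ∧ (p → ¬(s ∧ (s ⊕ t)))   [eliminate ↔]
= (¬¬(s ∧ (s ⊕ t)) ∨ p) ∧ (p → ¬(s ∧ (s ⊕ t)))   [eliminate →]
= (¬¬(s ∧ (s ∨ t) ∧ ¬(s ∧ t)) ∨ p) ∧ (p → ¬(s ∧ (s ⊕ t)))   [expand ⊕]
= (¬¬(s ∧ (s ∨ t) ∧ ¬(s ∧ t)) ∨ p) ∧ (¬p ∨ ¬(s ∧ (s ⊕ t)))   [eliminate →]
= (¬¬(s ∧ (s ∨ t) ∧ ¬(s ∧ t)) ∨ p) ∧ (¬p ∨ ¬(s ∧ (s ∨ t) ∧ ¬(s ∧ t)))   [expand ⊕]
= ((s ∧ (s ∨ t) ∧ ¬(s ∧ t)) ∨ p) ∧ (¬p ∨ ¬(s ∧ (s ∨ t) ∧ ¬(s ∧ t)))   [double negation]
= ((s ∧ (s ∨ t) ∧ (¬s ∨ ¬t)) ∨ p) ∧ (¬p ∨ ¬(s ∧ (s ∨ t) ∧ ¬(s ∧ t)))   [De Morgan]
= ((s ∧ (s ∨ t) ∧ (¬s ∨ ¬t)) ∨ p) ∧ (¬p ∨ ¬s ∨ ¬(s ∨ t) ∨ ¬¬(s ∧ t))   [De Morgan]
= ((s ∧ (s ∨ t) ∧ (¬s ∨ ¬t)) ∨ p) ∧ (¬p ∨ ¬s ∨ (¬s ∧ ¬t) ∨ ¬¬(s ∧ t))   [De Morgan]
= ((s ∧ (s ∨ t) ∧ (¬s ∨ ¬t)) ∨ p) ∧ (¬p ∨ ¬s ∨ (¬s ∧ ¬t) ∨ (s ∧ t))   [double negation]
= (s ∨ p) ∧ (s ∨ t ∨ p) ∧ (¬s ∨ ¬t ∨ p) ∧ (¬p ∨ ¬s ∨ ¬s ∨ s) ∧ (¬p ∨ ¬s ∨ ¬s ∨ t) ∧ (¬p ∨ ¬s ∨ ¬t ∨ s) ∧ (¬p ∨ ¬s ∨ ¬t ∨ t)   [distribute ∨ over ∧]
= (s ∨ p) ∧ (¬s ∨ ¬t ∨ p) ∧ (¬p ∨ ¬s ∨ t)   [simplify]

(s ∨ p) ∧ (¬s ∨ ¬t ∨ p) ∧ (¬p ∨ ¬s ∨ t)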